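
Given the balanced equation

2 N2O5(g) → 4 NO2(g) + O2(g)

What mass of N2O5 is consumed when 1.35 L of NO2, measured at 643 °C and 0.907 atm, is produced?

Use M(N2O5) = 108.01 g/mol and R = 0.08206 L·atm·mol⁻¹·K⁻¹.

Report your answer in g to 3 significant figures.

n(NO2) = PV/RT = (0.907 × 1.35) / (0.08206 × 916.15) = 0.01629 mol
n(N2O5) = (2/4) × 0.01629 = 0.008145 mol
m(N2O5) = 0.008145 × 108.01 = 0.8797 g

0.880 g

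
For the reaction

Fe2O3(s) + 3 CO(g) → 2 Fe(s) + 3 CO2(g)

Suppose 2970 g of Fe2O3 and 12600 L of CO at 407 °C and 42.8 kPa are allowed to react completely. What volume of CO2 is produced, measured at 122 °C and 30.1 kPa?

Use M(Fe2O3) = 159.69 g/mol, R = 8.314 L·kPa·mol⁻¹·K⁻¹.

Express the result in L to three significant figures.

n(Fe2O3) = 2970 / 159.69 = 18.60 mol
n(CO) = PV/RT = (42.8 × 12600) / (8.314 × 680.15) = 95.37 mol
For 18.60 mol Fe2O3, stoichiometry requires (3/1) × 18.60 = 55.80 mol CO; 95.37 mol is available, so Fe2O3 is limiting.
n(CO2) = (3/1) × 18.60 = 55.80 mol
V(CO2) = nRT/P = 55.80 × 8.314 × 395.15 / 30.1 = 6090 L

6090 L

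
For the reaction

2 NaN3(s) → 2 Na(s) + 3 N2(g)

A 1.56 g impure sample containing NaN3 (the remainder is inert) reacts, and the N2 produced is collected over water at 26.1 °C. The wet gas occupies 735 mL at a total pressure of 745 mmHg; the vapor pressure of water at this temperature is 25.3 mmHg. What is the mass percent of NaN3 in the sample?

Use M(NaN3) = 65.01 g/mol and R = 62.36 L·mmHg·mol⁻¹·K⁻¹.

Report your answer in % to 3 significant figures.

P(N2) = 745 − 25.3 = 719.7 mmHg
n(N2) = PV/RT = (719.7 × 0.7350) / (62.36 × 299.25) = 0.02835 mol
n(NaN3) = (2/3) × 0.02835 = 0.01890 mol
m(NaN3) = 0.01890 × 65.01 = 1.229 g
%NaN3 = 1.229 / 1.56 × 100 = 78.78%

78.8 %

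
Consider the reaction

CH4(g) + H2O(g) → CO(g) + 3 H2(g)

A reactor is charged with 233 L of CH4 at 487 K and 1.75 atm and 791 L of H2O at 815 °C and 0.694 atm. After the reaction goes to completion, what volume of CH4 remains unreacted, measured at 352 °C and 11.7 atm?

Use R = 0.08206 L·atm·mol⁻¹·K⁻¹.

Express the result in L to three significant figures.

n(CH4) = PV/RT = (1.75 × 233) / (0.08206 × 487) = 10.20 mol
n(H2O) = PV/RT = (0.694 × 791) / (0.08206 × 1088.15) = 6.148 mol
For 10.20 mol CH4, stoichiometry requires (1/1) × 10.20 = 10.20 mol H2O; 6.148 mol is available, so H2O is limiting.
n(CH4) consumed = (1/1) × 6.148 = 6.148 mol; remaining = 10.20 − 6.148 = 4.052 mol
V(CH4) = nRT/P = 4.052 × 0.08206 × 625.15 / 11.7 = 17.77 L

17.8 L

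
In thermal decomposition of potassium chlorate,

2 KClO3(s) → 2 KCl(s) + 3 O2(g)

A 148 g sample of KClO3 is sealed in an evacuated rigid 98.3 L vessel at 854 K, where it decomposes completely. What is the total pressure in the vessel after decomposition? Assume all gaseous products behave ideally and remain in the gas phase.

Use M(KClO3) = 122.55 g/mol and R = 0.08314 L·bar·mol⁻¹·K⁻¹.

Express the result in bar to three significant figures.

n(KClO3) = 148 / 122.55 = 1.208 mol
n(gas produced) = (3/2) × 1.208 = 1.812 mol
P = nRT/V = 1.812 × 0.08314 × 854 / 98.3 = 1.309 bar

1.31 bar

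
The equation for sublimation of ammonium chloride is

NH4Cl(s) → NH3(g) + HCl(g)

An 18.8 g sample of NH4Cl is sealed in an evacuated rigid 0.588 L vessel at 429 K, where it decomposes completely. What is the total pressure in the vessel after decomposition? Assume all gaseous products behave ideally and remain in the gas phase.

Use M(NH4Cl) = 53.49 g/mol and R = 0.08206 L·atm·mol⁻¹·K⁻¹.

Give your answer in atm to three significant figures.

42.1 atm

n(NH4Cl) = 18.8 / 53.49 = 0.3515 mol
n(gas produced) = (2/1) × 0.3515 = 0.7030 mol
P = nRT/V = 0.7030 × 0.08206 × 429 / 0.588 = 42.09 atm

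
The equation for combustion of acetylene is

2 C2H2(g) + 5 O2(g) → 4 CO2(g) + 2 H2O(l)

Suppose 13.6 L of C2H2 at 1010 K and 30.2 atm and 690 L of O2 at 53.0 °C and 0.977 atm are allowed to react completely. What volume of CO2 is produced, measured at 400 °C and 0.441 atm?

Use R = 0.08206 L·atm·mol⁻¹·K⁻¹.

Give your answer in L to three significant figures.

n(C2H2) = PV/RT = (30.2 × 13.6) / (0.08206 × 1010) = 4.956 mol
n(O2) = PV/RT = (0.977 × 690) / (0.08206 × 326.15) = 25.19 mol
For 4.956 mol C2H2, stoichiometry requires (5/2) × 4.956 = 12.39 mol O2; 25.19 mol is available, so C2H2 is limiting.
n(CO2) = (4/2) × 4.956 = 9.912 mol
V(CO2) = nRT/P = 9.912 × 0.08206 × 673.15 / 0.441 = 1242 L

1240 L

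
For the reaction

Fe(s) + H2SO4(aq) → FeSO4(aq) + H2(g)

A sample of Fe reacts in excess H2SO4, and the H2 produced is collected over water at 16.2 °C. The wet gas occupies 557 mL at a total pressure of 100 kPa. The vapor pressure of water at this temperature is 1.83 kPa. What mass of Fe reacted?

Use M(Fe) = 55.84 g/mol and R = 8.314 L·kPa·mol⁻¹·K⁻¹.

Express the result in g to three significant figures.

P(H2) = 100 − 1.83 = 98.17 kPa
n(H2) = PV/RT = (98.17 × 0.5570) / (8.314 × 289.35) = 0.02273 mol
n(Fe) = (1/1) × 0.02273 = 0.02273 mol
m(Fe) = 0.02273 × 55.84 = 1.269 g

1.27 g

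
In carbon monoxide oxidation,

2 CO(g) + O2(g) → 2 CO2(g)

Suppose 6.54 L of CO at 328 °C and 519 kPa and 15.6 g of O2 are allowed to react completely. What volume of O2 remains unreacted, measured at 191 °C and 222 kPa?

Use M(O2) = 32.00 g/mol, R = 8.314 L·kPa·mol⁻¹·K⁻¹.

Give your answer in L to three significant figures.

2.57 L

n(CO) = PV/RT = (519 × 6.54) / (8.314 × 601.15) = 0.6791 mol
n(O2) = 15.6 / 32.00 = 0.4875 mol
For 0.6791 mol CO, stoichiometry requires (1/2) × 0.6791 = 0.3396 mol O2; 0.4875 mol is available, so CO is limiting.
n(O2) consumed = (1/2) × 0.6791 = 0.3396 mol; remaining = 0.4875 − 0.3396 = 0.1479 mol
V(O2) = nRT/P = 0.1479 × 8.314 × 464.15 / 222 = 2.571 L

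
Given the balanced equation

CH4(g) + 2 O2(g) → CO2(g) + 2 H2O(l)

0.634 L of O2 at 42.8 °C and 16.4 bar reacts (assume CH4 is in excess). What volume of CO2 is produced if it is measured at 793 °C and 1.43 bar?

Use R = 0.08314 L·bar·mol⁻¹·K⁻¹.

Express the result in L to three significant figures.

12.3 L

n(O2) = PV/RT = (16.4 × 0.634) / (0.08314 × 315.95) = 0.3958 mol
n(CO2) = (1/2) × 0.3958 = 0.1979 mol
V = nRT/P = 0.1979 × 0.08314 × 1066.15 / 1.43 = 12.27 L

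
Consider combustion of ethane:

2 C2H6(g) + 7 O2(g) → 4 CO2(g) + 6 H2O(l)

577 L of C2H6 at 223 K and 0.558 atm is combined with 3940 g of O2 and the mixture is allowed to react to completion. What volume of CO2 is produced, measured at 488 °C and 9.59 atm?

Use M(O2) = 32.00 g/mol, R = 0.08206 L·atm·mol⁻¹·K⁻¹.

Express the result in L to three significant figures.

229 L

n(C2H6) = PV/RT = (0.558 × 577) / (0.08206 × 223) = 17.59 mol
n(O2) = 3940 / 32.00 = 123.1 mol
For 17.59 mol C2H6, stoichiometry requires (7/2) × 17.59 = 61.56 mol O2; 123.1 mol is available, so C2H6 is limiting.
n(CO2) = (4/2) × 17.59 = 35.18 mol
V(CO2) = nRT/P = 35.18 × 0.08206 × 761.15 / 9.59 = 229.1 L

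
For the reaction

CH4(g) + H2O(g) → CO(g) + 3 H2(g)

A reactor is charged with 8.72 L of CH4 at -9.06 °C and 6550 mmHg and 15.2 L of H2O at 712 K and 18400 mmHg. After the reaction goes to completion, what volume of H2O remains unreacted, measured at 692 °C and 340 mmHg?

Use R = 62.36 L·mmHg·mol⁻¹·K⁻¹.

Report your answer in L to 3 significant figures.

501 L

n(CH4) = PV/RT = (6550 × 8.72) / (62.36 × 264.09) = 3.468 mol
n(H2O) = PV/RT = (18400 × 15.2) / (62.36 × 712) = 6.299 mol
For 3.468 mol CH4, stoichiometry requires (1/1) × 3.468 = 3.468 mol H2O; 6.299 mol is available, so CH4 is limiting.
n(H2O) consumed = (1/1) × 3.468 = 3.468 mol; remaining = 6.299 − 3.468 = 2.831 mol
V(H2O) = nRT/P = 2.831 × 62.36 × 965.15 / 340 = 501.1 L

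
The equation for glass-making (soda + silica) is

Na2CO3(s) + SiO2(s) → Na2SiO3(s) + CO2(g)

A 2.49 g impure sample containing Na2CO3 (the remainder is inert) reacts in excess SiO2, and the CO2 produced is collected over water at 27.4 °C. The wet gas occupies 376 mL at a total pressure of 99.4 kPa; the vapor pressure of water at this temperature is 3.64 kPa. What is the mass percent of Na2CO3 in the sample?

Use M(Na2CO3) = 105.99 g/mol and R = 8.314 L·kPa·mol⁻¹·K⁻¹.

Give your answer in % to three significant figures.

P(CO2) = 99.4 − 3.64 = 95.76 kPa
n(CO2) = PV/RT = (95.76 × 0.3760) / (8.314 × 300.55) = 0.01441 mol
n(Na2CO3) = (1/1) × 0.01441 = 0.01441 mol
m(Na2CO3) = 0.01441 × 105.99 = 1.527 g
%Na2CO3 = 1.527 / 2.49 × 100 = 61.33%

61.3 %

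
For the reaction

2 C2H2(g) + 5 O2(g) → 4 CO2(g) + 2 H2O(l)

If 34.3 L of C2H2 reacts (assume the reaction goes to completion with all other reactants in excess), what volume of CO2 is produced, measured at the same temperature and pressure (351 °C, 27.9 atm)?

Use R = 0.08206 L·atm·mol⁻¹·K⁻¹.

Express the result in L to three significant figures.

At constant T and P, gas volumes are in the mole ratio: V(CO2) = (4/2) × 34.3 = 68.60 L

68.6 L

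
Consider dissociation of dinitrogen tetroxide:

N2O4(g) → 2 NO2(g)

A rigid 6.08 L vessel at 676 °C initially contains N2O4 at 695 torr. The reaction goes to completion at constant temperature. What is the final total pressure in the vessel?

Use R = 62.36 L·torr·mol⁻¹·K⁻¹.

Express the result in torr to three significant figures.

At constant T and V, P ∝ n(gas): 1 mol gas → 2 mol gas.
P_final = (2/1) × 695 = 1390 torr

1390 torr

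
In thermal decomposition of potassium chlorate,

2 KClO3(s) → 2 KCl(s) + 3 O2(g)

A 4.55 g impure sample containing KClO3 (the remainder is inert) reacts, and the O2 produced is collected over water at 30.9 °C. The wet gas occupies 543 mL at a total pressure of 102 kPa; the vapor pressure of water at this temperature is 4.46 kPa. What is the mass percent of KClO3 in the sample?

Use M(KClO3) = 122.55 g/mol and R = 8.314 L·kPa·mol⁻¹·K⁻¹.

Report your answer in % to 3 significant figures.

37.6 %

P(O2) = 102 − 4.46 = 97.54 kPa
n(O2) = PV/RT = (97.54 × 0.5430) / (8.314 × 304.05) = 0.02095 mol
n(KClO3) = (2/3) × 0.02095 = 0.01397 mol
m(KClO3) = 0.01397 × 122.55 = 1.712 g
%KClO3 = 1.712 / 4.55 × 100 = 37.63%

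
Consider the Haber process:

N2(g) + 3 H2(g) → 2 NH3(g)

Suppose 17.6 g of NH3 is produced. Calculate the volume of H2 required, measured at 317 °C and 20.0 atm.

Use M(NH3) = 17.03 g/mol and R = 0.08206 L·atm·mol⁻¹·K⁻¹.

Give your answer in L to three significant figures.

3.75 L

n(NH3) = 17.60 / 17.03 = 1.033 mol
n(H2) = (3/2) × 1.033 = 1.549 mol
V = nRT/P = 1.549 × 0.08206 × 590.15 / 20.0 = 3.751 L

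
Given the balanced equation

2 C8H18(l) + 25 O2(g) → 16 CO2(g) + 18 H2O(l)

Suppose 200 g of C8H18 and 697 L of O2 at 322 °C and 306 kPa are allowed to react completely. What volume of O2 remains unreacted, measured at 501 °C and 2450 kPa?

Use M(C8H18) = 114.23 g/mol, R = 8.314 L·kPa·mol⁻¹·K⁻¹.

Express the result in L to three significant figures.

55.7 L

n(C8H18) = 200 / 114.23 = 1.751 mol
n(O2) = PV/RT = (306 × 697) / (8.314 × 595.15) = 43.10 mol
For 1.751 mol C8H18, stoichiometry requires (25/2) × 1.751 = 21.89 mol O2; 43.10 mol is available, so C8H18 is limiting.
n(O2) consumed = (25/2) × 1.751 = 21.89 mol; remaining = 43.10 − 21.89 = 21.21 mol
V(O2) = nRT/P = 21.21 × 8.314 × 774.15 / 2450 = 55.72 L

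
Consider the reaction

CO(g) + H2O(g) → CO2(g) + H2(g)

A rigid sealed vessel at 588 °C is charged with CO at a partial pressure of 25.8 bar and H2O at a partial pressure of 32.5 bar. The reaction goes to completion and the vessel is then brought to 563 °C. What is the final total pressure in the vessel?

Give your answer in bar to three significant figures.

With V and T fixed, P_i ∝ n_i, so the mole ratios apply directly to partial pressures at 588 °C.
P(H2O) required for 25.8 bar of CO = (1/1) × 25.8 = 25.80 bar; available 32.5 bar, so CO is limiting.
P(H2O) remaining = 32.5 − (1/1) × 25.8 = 6.700 bar
P(gaseous products) = (1+1)/1 × 25.8 = 51.60 bar
P_total at 588 °C = 6.700 + 51.60 = 58.30 bar
Scaling to 563 °C: P = 58.30 × 836.15/861.15 = 56.61 bar

56.6 bar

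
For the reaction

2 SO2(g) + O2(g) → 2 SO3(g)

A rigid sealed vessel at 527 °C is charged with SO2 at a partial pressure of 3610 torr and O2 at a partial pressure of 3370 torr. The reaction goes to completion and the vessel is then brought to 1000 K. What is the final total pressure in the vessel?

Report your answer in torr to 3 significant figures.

6470 torr

Because the vessel is rigid and T is held at 527 °C, work the stoichiometry in partial pressures (P_i = n_iRT/V).
P(O2) required for 3610 torr of SO2 = (1/2) × 3610 = 1805 torr; available 3370 torr, so SO2 is limiting.
P(O2) remaining = 3370 − (1/2) × 3610 = 1565 torr
P(gaseous products) = (2)/2 × 3610 = 3610 torr
P_total at 527 °C = 1565 + 3610 = 5175 torr
Scaling to 1000 K: P = 5175 × 1000/800.15 = 6468 torr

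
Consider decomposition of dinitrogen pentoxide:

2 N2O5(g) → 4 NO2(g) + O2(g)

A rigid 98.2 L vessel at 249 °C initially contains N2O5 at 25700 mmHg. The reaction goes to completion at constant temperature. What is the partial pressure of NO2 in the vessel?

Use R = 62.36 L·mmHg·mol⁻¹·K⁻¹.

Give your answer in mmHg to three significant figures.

n(N2O5)₀ = PV/RT = (25700 × 98.2) / (62.36 × 522.15) = 77.51 mol
n(NO2) = (4/2) × 77.51 = 155.0 mol
P(NO2) = nRT/V = 155.0 × 62.36 × 522.15 / 98.2 = 51400 mmHg

51400 mmHg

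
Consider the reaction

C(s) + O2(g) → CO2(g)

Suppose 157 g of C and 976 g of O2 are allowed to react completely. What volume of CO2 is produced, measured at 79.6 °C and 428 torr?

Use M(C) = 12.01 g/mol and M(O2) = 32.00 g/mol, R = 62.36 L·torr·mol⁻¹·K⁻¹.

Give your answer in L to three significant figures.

n(C) = 157 / 12.01 = 13.07 mol
n(O2) = 976 / 32.00 = 30.50 mol
For 13.07 mol C, stoichiometry requires (1/1) × 13.07 = 13.07 mol O2; 30.50 mol is available, so C is limiting.
n(CO2) = (1/1) × 13.07 = 13.07 mol
V(CO2) = nRT/P = 13.07 × 62.36 × 352.75 / 428 = 671.7 L

672 L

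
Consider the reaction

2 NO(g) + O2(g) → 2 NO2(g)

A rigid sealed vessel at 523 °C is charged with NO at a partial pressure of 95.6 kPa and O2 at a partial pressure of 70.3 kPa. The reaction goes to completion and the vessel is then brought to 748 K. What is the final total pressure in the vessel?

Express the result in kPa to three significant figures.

111 kPa

Because the vessel is rigid and T is held at 523 °C, work the stoichiometry in partial pressures (P_i = n_iRT/V).
P(O2) required for 95.6 kPa of NO = (1/2) × 95.6 = 47.80 kPa; available 70.3 kPa, so NO is limiting.
P(O2) remaining = 70.3 − (1/2) × 95.6 = 22.50 kPa
P(gaseous products) = (2)/2 × 95.6 = 95.60 kPa
P_total at 523 °C = 22.50 + 95.60 = 118.1 kPa
Scaling to 748 K: P = 118.1 × 748/796.15 = 111.0 kPa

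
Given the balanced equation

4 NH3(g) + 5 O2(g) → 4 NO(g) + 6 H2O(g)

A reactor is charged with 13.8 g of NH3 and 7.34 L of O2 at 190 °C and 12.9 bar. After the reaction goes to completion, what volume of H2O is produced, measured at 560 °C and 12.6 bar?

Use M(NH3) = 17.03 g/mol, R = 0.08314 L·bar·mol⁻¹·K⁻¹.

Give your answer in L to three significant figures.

n(NH3) = 13.8 / 17.03 = 0.8103 mol
n(O2) = PV/RT = (12.9 × 7.34) / (0.08314 × 463.15) = 2.459 mol
For 0.8103 mol NH3, stoichiometry requires (5/4) × 0.8103 = 1.013 mol O2; 2.459 mol is available, so NH3 is limiting.
n(H2O) = (6/4) × 0.8103 = 1.215 mol
V(H2O) = nRT/P = 1.215 × 0.08314 × 833.15 / 12.6 = 6.679 L

6.68 L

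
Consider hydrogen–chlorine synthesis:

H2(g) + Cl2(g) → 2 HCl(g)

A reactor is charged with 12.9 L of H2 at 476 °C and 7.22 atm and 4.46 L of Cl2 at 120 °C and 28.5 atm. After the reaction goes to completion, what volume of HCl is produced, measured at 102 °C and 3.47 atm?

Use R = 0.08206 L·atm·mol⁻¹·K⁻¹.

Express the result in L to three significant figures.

n(H2) = PV/RT = (7.22 × 12.9) / (0.08206 × 749.15) = 1.515 mol
n(Cl2) = PV/RT = (28.5 × 4.46) / (0.08206 × 393.15) = 3.940 mol
For 1.515 mol H2, stoichiometry requires (1/1) × 1.515 = 1.515 mol Cl2; 3.940 mol is available, so H2 is limiting.
n(HCl) = (2/1) × 1.515 = 3.030 mol
V(HCl) = nRT/P = 3.030 × 0.08206 × 375.15 / 3.47 = 26.88 L

26.9 L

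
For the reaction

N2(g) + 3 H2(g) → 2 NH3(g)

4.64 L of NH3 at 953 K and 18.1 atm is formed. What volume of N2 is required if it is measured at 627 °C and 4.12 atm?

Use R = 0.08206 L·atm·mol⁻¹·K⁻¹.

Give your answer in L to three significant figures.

n(NH3) = PV/RT = (18.1 × 4.64) / (0.08206 × 953) = 1.074 mol
n(N2) = (1/2) × 1.074 = 0.5370 mol
V = nRT/P = 0.5370 × 0.08206 × 900.15 / 4.12 = 9.628 L

9.63 L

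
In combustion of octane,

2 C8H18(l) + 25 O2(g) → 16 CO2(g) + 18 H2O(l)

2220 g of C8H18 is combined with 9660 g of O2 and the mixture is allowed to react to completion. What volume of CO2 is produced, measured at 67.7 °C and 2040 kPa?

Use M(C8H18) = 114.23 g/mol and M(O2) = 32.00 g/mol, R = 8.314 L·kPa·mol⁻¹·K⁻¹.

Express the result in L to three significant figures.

n(C8H18) = 2220 / 114.23 = 19.43 mol
n(O2) = 9660 / 32.00 = 301.9 mol
For 19.43 mol C8H18, stoichiometry requires (25/2) × 19.43 = 242.9 mol O2; 301.9 mol is available, so C8H18 is limiting.
n(CO2) = (16/2) × 19.43 = 155.4 mol
V(CO2) = nRT/P = 155.4 × 8.314 × 340.85 / 2040 = 215.9 L

216 L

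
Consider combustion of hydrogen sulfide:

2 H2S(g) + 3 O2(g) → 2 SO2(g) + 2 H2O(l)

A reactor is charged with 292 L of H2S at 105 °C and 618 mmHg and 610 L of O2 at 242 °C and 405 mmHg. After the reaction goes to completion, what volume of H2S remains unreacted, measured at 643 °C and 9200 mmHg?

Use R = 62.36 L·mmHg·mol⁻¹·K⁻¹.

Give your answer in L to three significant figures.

n(H2S) = PV/RT = (618 × 292) / (62.36 × 378.15) = 7.652 mol
n(O2) = PV/RT = (405 × 610) / (62.36 × 515.15) = 7.690 mol
For 7.652 mol H2S, stoichiometry requires (3/2) × 7.652 = 11.48 mol O2; 7.690 mol is available, so O2 is limiting.
n(H2S) consumed = (2/3) × 7.690 = 5.127 mol; remaining = 7.652 − 5.127 = 2.525 mol
V(H2S) = nRT/P = 2.525 × 62.36 × 916.15 / 9200 = 15.68 L

15.7 L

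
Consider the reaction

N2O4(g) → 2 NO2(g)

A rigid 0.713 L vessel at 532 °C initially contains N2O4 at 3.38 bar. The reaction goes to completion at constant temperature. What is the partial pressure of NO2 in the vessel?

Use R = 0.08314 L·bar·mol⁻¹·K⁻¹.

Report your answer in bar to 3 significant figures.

n(N2O4)₀ = PV/RT = (3.38 × 0.713) / (0.08314 × 805.15) = 0.03600 mol
n(NO2) = (2/1) × 0.03600 = 0.07200 mol
P(NO2) = nRT/V = 0.07200 × 0.08314 × 805.15 / 0.713 = 6.760 bar

6.76 bar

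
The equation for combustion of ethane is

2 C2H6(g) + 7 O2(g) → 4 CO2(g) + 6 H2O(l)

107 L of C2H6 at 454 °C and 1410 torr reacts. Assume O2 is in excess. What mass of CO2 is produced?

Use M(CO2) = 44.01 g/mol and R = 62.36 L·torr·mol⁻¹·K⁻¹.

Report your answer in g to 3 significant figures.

n(C2H6) = PV/RT = (1410 × 107) / (62.36 × 727.15) = 3.327 mol
n(CO2) = (4/2) × 3.327 = 6.654 mol
m(CO2) = 6.654 × 44.01 = 292.8 g

293 g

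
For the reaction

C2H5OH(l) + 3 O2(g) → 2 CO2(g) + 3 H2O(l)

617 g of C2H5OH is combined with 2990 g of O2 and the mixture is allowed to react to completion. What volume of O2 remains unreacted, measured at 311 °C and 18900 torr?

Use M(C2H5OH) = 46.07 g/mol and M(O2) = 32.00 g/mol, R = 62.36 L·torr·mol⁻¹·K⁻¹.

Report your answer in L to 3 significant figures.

n(C2H5OH) = 617 / 46.07 = 13.39 mol
n(O2) = 2990 / 32.00 = 93.44 mol
For 13.39 mol C2H5OH, stoichiometry requires (3/1) × 13.39 = 40.17 mol O2; 93.44 mol is available, so C2H5OH is limiting.
n(O2) consumed = (3/1) × 13.39 = 40.17 mol; remaining = 93.44 − 40.17 = 53.27 mol
V(O2) = nRT/P = 53.27 × 62.36 × 584.15 / 18900 = 102.7 L

103 L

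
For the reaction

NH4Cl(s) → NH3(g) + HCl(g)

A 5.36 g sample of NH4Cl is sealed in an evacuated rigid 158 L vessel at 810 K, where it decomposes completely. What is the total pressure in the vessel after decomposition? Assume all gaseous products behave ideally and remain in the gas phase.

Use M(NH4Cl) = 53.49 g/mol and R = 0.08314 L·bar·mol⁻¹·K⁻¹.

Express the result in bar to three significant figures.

0.0854 bar

n(NH4Cl) = 5.36 / 53.49 = 0.1002 mol
n(gas produced) = (2/1) × 0.1002 = 0.2004 mol
P = nRT/V = 0.2004 × 0.08314 × 810 / 158 = 0.08542 bar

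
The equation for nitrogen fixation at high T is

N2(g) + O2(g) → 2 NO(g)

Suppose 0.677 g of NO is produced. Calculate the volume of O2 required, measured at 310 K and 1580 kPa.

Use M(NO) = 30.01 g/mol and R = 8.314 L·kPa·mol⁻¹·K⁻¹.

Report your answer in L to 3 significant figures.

n(NO) = 0.6770 / 30.01 = 0.02256 mol
n(O2) = (1/2) × 0.02256 = 0.01128 mol
V = nRT/P = 0.01128 × 8.314 × 310 / 1580 = 0.01840 L

0.0184 L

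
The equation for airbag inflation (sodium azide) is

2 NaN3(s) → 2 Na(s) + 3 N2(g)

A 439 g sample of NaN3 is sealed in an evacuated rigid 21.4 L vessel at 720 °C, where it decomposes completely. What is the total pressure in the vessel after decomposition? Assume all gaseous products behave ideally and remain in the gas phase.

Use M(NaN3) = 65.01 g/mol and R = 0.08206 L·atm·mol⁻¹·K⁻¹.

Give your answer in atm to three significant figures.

n(NaN3) = 439 / 65.01 = 6.753 mol
n(gas produced) = (3/2) × 6.753 = 10.13 mol
P = nRT/V = 10.13 × 0.08206 × 993.15 / 21.4 = 38.58 atm

38.6 atm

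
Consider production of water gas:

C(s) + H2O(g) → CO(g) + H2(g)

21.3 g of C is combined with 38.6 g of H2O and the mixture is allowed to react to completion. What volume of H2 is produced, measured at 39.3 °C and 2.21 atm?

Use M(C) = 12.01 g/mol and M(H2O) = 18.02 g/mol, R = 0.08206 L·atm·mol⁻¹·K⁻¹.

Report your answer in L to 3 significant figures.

20.6 L

n(C) = 21.3 / 12.01 = 1.774 mol
n(H2O) = 38.6 / 18.02 = 2.142 mol
For 1.774 mol C, stoichiometry requires (1/1) × 1.774 = 1.774 mol H2O; 2.142 mol is available, so C is limiting.
n(H2) = (1/1) × 1.774 = 1.774 mol
V(H2) = nRT/P = 1.774 × 0.08206 × 312.45 / 2.21 = 20.58 L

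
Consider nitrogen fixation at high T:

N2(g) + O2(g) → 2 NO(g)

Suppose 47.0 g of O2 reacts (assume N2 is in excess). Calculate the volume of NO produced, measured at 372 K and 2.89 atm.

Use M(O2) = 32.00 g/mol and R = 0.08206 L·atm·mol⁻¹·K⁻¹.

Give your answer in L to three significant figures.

31.0 L

n(O2) = 47.00 / 32.00 = 1.469 mol
n(NO) = (2/1) × 1.469 = 2.938 mol
V = nRT/P = 2.938 × 0.08206 × 372 / 2.89 = 31.03 L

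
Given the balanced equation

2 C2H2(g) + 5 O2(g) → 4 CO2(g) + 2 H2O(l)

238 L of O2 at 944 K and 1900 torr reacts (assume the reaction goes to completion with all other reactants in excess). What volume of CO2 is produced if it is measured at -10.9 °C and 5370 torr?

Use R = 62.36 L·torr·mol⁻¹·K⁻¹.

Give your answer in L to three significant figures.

n(O2) = PV/RT = (1900 × 238) / (62.36 × 944) = 7.682 mol
n(CO2) = (4/5) × 7.682 = 6.146 mol
V = nRT/P = 6.146 × 62.36 × 262.25 / 5370 = 18.72 L

18.7 L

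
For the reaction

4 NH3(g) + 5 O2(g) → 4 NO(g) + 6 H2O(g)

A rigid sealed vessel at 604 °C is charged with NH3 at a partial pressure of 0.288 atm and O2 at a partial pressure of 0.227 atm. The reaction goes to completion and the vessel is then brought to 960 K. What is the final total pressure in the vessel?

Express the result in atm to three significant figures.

Because the vessel is rigid and T is held at 604 °C, work the stoichiometry in partial pressures (P_i = n_iRT/V).
P(O2) required for 0.288 atm of NH3 = (5/4) × 0.288 = 0.3600 atm; available 0.227 atm, so O2 is limiting.
P(NH3) remaining = 0.288 − (4/5) × 0.227 = 0.1064 atm
P(gaseous products) = (4+6)/5 × 0.227 = 0.4540 atm
P_total at 604 °C = 0.1064 + 0.4540 = 0.5604 atm
Scaling to 960 K: P = 0.5604 × 960/877.15 = 0.6133 atm

0.613 atm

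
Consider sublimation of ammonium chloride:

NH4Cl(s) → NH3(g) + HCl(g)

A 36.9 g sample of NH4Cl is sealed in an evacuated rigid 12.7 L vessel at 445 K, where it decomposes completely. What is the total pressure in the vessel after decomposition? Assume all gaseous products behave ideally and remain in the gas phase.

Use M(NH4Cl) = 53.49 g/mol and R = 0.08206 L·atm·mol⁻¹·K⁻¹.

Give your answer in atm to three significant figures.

3.97 atm

n(NH4Cl) = 36.9 / 53.49 = 0.6898 mol
n(gas produced) = (2/1) × 0.6898 = 1.380 mol
P = nRT/V = 1.380 × 0.08206 × 445 / 12.7 = 3.968 atm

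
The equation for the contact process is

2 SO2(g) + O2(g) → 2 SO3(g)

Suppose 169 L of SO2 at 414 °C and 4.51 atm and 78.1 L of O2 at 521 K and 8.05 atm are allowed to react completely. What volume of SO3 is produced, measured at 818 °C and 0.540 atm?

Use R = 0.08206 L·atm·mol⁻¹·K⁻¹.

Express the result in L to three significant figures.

2240 L

n(SO2) = PV/RT = (4.51 × 169) / (0.08206 × 687.15) = 13.52 mol
n(O2) = PV/RT = (8.05 × 78.1) / (0.08206 × 521) = 14.71 mol
For 13.52 mol SO2, stoichiometry requires (1/2) × 13.52 = 6.760 mol O2; 14.71 mol is available, so SO2 is limiting.
n(SO3) = (2/2) × 13.52 = 13.52 mol
V(SO3) = nRT/P = 13.52 × 0.08206 × 1091.15 / 0.540 = 2242 L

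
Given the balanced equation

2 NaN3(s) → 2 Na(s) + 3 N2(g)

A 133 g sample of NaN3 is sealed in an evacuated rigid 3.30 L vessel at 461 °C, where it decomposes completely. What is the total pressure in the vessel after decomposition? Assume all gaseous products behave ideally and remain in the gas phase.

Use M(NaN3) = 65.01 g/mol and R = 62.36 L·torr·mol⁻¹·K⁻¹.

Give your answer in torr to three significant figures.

42600 torr

n(NaN3) = 133 / 65.01 = 2.046 mol
n(gas produced) = (3/2) × 2.046 = 3.069 mol
P = nRT/V = 3.069 × 62.36 × 734.15 / 3.30 = 42580 torr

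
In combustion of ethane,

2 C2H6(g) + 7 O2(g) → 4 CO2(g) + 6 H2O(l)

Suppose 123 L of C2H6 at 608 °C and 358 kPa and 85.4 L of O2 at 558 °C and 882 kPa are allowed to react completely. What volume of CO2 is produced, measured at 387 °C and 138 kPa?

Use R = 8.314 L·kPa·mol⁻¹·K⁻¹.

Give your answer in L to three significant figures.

248 L

n(C2H6) = PV/RT = (358 × 123) / (8.314 × 881.15) = 6.011 mol
n(O2) = PV/RT = (882 × 85.4) / (8.314 × 831.15) = 10.90 mol
For 6.011 mol C2H6, stoichiometry requires (7/2) × 6.011 = 21.04 mol O2; 10.90 mol is available, so O2 is limiting.
n(CO2) = (4/7) × 10.90 = 6.229 mol
V(CO2) = nRT/P = 6.229 × 8.314 × 660.15 / 138 = 247.7 L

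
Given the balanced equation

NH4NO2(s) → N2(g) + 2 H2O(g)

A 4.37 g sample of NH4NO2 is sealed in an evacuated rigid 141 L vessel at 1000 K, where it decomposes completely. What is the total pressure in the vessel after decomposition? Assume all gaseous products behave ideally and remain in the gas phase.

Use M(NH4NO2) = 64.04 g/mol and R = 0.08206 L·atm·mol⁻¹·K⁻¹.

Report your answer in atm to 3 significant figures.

0.119 atm

n(NH4NO2) = 4.37 / 64.04 = 0.06824 mol
n(gas produced) = (3/1) × 0.06824 = 0.2047 mol
P = nRT/V = 0.2047 × 0.08206 × 1000 / 141 = 0.1191 atm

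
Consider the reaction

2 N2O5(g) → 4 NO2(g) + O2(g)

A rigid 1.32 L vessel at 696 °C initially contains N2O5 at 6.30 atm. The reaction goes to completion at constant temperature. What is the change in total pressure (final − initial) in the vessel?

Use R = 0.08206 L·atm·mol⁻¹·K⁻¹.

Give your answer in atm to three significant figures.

9.45 atm

At constant T and V, P ∝ n(gas): 2 mol gas → 5 mol gas.
P_final = (5/2) × 6.30 = 15.75 atm; ΔP = 15.75 − 6.30 = 9.450 atm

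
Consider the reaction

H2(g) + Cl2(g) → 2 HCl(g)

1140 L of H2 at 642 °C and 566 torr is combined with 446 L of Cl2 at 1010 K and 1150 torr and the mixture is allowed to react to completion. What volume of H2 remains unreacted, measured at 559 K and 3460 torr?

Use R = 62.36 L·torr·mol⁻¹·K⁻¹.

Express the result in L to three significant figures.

n(H2) = PV/RT = (566 × 1140) / (62.36 × 915.15) = 11.31 mol
n(Cl2) = PV/RT = (1150 × 446) / (62.36 × 1010) = 8.143 mol
For 11.31 mol H2, stoichiometry requires (1/1) × 11.31 = 11.31 mol Cl2; 8.143 mol is available, so Cl2 is limiting.
n(H2) consumed = (1/1) × 8.143 = 8.143 mol; remaining = 11.31 − 8.143 = 3.167 mol
V(H2) = nRT/P = 3.167 × 62.36 × 559 / 3460 = 31.91 L

31.9 L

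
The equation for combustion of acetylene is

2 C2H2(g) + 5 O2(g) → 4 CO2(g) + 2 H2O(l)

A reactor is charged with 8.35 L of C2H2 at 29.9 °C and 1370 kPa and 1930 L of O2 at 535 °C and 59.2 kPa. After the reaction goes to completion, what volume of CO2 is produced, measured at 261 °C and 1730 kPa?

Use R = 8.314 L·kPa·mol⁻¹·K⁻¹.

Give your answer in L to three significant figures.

n(C2H2) = PV/RT = (1370 × 8.35) / (8.314 × 303.05) = 4.540 mol
n(O2) = PV/RT = (59.2 × 1930) / (8.314 × 808.15) = 17.01 mol
For 4.540 mol C2H2, stoichiometry requires (5/2) × 4.540 = 11.35 mol O2; 17.01 mol is available, so C2H2 is limiting.
n(CO2) = (4/2) × 4.540 = 9.080 mol
V(CO2) = nRT/P = 9.080 × 8.314 × 534.15 / 1730 = 23.31 L

23.3 L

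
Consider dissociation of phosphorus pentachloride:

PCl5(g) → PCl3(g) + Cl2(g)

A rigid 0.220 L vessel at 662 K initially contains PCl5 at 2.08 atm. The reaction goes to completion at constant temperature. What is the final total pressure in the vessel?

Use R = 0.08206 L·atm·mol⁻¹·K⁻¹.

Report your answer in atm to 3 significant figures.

Since T and V are fixed, P_final/P_initial = n_final/n_initial = 2/1.
P_final = (2/1) × 2.08 = 4.160 atm

4.16 atm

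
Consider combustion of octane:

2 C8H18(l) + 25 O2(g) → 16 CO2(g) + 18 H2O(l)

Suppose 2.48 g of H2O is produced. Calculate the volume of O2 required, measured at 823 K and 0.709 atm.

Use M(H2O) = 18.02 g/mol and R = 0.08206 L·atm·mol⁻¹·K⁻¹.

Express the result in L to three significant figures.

n(H2O) = 2.480 / 18.02 = 0.1376 mol
n(O2) = (25/18) × 0.1376 = 0.1911 mol
V = nRT/P = 0.1911 × 0.08206 × 823 / 0.709 = 18.20 L

18.2 L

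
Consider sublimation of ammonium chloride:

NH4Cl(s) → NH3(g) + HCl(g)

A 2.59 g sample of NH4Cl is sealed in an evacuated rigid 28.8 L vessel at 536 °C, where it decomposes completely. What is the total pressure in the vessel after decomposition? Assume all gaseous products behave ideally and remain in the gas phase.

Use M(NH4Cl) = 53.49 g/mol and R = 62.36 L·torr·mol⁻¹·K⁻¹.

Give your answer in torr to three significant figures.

170 torr

n(NH4Cl) = 2.59 / 53.49 = 0.04842 mol
n(gas produced) = (2/1) × 0.04842 = 0.09684 mol
P = nRT/V = 0.09684 × 62.36 × 809.15 / 28.8 = 169.7 torr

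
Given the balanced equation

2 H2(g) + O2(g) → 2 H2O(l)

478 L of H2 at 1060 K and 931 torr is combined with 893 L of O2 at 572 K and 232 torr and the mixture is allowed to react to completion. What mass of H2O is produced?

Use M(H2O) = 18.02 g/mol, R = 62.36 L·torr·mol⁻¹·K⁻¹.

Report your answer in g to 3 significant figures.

n(H2) = PV/RT = (931 × 478) / (62.36 × 1060) = 6.732 mol
n(O2) = PV/RT = (232 × 893) / (62.36 × 572) = 5.808 mol
For 6.732 mol H2, stoichiometry requires (1/2) × 6.732 = 3.366 mol O2; 5.808 mol is available, so H2 is limiting.
n(H2O) = (2/2) × 6.732 = 6.732 mol
m(H2O) = 6.732 × 18.02 = 121.3 g

121 g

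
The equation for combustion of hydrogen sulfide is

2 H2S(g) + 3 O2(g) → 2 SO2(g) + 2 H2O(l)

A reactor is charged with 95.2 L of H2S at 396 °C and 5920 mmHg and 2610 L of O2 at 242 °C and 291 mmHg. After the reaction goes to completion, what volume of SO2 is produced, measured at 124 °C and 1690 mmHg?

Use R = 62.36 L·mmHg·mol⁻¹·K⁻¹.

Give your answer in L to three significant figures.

n(H2S) = PV/RT = (5920 × 95.2) / (62.36 × 669.15) = 13.51 mol
n(O2) = PV/RT = (291 × 2610) / (62.36 × 515.15) = 23.64 mol
For 13.51 mol H2S, stoichiometry requires (3/2) × 13.51 = 20.27 mol O2; 23.64 mol is available, so H2S is limiting.
n(SO2) = (2/2) × 13.51 = 13.51 mol
V(SO2) = nRT/P = 13.51 × 62.36 × 397.15 / 1690 = 198.0 L

198 L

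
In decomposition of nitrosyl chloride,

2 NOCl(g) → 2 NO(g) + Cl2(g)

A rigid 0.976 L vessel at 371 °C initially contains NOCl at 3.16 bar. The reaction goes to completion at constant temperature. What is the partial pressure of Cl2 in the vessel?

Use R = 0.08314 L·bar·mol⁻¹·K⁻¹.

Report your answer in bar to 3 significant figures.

n(NOCl)₀ = PV/RT = (3.16 × 0.976) / (0.08314 × 644.15) = 0.05759 mol
n(Cl2) = (1/2) × 0.05759 = 0.02880 mol
P(Cl2) = nRT/V = 0.02880 × 0.08314 × 644.15 / 0.976 = 1.580 bar

1.58 bar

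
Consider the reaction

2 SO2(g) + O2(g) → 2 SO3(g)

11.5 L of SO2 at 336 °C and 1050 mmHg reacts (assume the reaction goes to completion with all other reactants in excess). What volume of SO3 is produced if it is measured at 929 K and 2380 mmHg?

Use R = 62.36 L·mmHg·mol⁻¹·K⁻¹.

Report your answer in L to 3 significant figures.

7.74 L

n(SO2) = PV/RT = (1050 × 11.5) / (62.36 × 609.15) = 0.3179 mol
n(SO3) = (2/2) × 0.3179 = 0.3179 mol
V = nRT/P = 0.3179 × 62.36 × 929 / 2380 = 7.738 L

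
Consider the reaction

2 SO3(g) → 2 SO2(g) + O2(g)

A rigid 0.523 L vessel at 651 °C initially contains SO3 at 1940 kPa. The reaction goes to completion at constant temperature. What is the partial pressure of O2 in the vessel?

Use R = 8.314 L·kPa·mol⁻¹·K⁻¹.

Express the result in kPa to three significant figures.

n(SO3)₀ = PV/RT = (1940 × 0.523) / (8.314 × 924.15) = 0.1321 mol
n(O2) = (1/2) × 0.1321 = 0.06605 mol
P(O2) = nRT/V = 0.06605 × 8.314 × 924.15 / 0.523 = 970.3 kPa

970 kPa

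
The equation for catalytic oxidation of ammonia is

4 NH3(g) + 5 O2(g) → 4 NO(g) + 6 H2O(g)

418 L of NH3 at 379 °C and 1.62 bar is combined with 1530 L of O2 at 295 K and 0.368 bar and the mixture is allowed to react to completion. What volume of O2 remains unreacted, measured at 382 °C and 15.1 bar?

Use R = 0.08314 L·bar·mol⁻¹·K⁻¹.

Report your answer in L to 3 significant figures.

n(NH3) = PV/RT = (1.62 × 418) / (0.08314 × 652.15) = 12.49 mol
n(O2) = PV/RT = (0.368 × 1530) / (0.08314 × 295) = 22.96 mol
For 12.49 mol NH3, stoichiometry requires (5/4) × 12.49 = 15.61 mol O2; 22.96 mol is available, so NH3 is limiting.
n(O2) consumed = (5/4) × 12.49 = 15.61 mol; remaining = 22.96 − 15.61 = 7.350 mol
V(O2) = nRT/P = 7.350 × 0.08314 × 655.15 / 15.1 = 26.51 L

26.5 L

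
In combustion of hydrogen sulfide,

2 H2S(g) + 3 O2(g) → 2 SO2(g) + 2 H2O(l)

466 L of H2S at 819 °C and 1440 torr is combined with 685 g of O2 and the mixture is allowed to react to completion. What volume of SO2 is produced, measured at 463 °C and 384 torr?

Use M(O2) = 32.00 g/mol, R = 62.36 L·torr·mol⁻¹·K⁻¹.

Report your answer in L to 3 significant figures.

n(H2S) = PV/RT = (1440 × 466) / (62.36 × 1092.15) = 9.853 mol
n(O2) = 685 / 32.00 = 21.41 mol
For 9.853 mol H2S, stoichiometry requires (3/2) × 9.853 = 14.78 mol O2; 21.41 mol is available, so H2S is limiting.
n(SO2) = (2/2) × 9.853 = 9.853 mol
V(SO2) = nRT/P = 9.853 × 62.36 × 736.15 / 384 = 1178 L

1180 L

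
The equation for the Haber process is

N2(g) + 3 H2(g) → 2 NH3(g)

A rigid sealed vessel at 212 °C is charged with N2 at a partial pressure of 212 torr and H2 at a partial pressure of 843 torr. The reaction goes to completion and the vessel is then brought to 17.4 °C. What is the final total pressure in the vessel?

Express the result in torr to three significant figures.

With V and T fixed, P_i ∝ n_i, so the mole ratios apply directly to partial pressures at 212 °C.
P(H2) required for 212 torr of N2 = (3/1) × 212 = 636.0 torr; available 843 torr, so N2 is limiting.
P(H2) remaining = 843 − (3/1) × 212 = 207.0 torr
P(gaseous products) = (2)/1 × 212 = 424.0 torr
P_total at 212 °C = 207.0 + 424.0 = 631.0 torr
Scaling to 17.4 °C: P = 631.0 × 290.55/485.15 = 377.9 torr

378 torr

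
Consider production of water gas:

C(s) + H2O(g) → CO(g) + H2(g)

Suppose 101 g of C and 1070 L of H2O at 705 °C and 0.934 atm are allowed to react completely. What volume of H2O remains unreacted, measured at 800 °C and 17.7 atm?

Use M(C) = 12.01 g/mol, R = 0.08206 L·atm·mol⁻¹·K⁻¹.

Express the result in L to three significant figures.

20.1 L

n(C) = 101 / 12.01 = 8.410 mol
n(H2O) = PV/RT = (0.934 × 1070) / (0.08206 × 978.15) = 12.45 mol
For 8.410 mol C, stoichiometry requires (1/1) × 8.410 = 8.410 mol H2O; 12.45 mol is available, so C is limiting.
n(H2O) consumed = (1/1) × 8.410 = 8.410 mol; remaining = 12.45 − 8.410 = 4.040 mol
V(H2O) = nRT/P = 4.040 × 0.08206 × 1073.15 / 17.7 = 20.10 L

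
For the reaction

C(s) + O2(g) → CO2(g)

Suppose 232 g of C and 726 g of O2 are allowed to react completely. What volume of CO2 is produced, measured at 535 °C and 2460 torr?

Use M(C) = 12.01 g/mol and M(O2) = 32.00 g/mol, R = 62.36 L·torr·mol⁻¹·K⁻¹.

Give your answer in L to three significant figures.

n(C) = 232 / 12.01 = 19.32 mol
n(O2) = 726 / 32.00 = 22.69 mol
For 19.32 mol C, stoichiometry requires (1/1) × 19.32 = 19.32 mol O2; 22.69 mol is available, so C is limiting.
n(CO2) = (1/1) × 19.32 = 19.32 mol
V(CO2) = nRT/P = 19.32 × 62.36 × 808.15 / 2460 = 395.8 L

396 L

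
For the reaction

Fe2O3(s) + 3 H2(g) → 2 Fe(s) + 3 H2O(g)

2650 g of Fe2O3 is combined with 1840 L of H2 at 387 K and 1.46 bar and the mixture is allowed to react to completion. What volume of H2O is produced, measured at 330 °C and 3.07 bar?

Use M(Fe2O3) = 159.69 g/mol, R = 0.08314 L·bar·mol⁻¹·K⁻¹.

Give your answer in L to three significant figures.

813 L

n(Fe2O3) = 2650 / 159.69 = 16.59 mol
n(H2) = PV/RT = (1.46 × 1840) / (0.08314 × 387) = 83.49 mol
For 16.59 mol Fe2O3, stoichiometry requires (3/1) × 16.59 = 49.77 mol H2; 83.49 mol is available, so Fe2O3 is limiting.
n(H2O) = (3/1) × 16.59 = 49.77 mol
V(H2O) = nRT/P = 49.77 × 0.08314 × 603.15 / 3.07 = 813.0 L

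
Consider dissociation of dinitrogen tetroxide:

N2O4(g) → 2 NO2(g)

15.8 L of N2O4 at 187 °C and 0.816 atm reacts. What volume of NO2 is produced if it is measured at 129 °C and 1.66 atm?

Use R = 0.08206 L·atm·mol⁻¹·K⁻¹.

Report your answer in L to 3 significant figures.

13.6 L

n(N2O4) = PV/RT = (0.816 × 15.8) / (0.08206 × 460.15) = 0.3414 mol
n(NO2) = (2/1) × 0.3414 = 0.6828 mol
V = nRT/P = 0.6828 × 0.08206 × 402.15 / 1.66 = 13.57 L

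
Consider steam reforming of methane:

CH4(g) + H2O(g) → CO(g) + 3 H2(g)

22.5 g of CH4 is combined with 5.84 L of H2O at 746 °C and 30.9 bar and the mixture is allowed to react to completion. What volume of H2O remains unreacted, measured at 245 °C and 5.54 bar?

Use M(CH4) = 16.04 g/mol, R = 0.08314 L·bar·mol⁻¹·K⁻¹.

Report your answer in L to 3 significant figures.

5.65 L

n(CH4) = 22.5 / 16.04 = 1.403 mol
n(H2O) = PV/RT = (30.9 × 5.84) / (0.08314 × 1019.15) = 2.130 mol
For 1.403 mol CH4, stoichiometry requires (1/1) × 1.403 = 1.403 mol H2O; 2.130 mol is available, so CH4 is limiting.
n(H2O) consumed = (1/1) × 1.403 = 1.403 mol; remaining = 2.130 − 1.403 = 0.7270 mol
V(H2O) = nRT/P = 0.7270 × 0.08314 × 518.15 / 5.54 = 5.653 L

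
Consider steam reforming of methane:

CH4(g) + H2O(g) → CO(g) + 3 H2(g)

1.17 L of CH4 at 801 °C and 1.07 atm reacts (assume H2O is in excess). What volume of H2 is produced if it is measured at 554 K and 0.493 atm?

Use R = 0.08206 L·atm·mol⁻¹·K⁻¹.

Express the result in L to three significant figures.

3.93 L

n(CH4) = PV/RT = (1.07 × 1.17) / (0.08206 × 1074.15) = 0.01420 mol
n(H2) = (3/1) × 0.01420 = 0.04260 mol
V = nRT/P = 0.04260 × 0.08206 × 554 / 0.493 = 3.928 L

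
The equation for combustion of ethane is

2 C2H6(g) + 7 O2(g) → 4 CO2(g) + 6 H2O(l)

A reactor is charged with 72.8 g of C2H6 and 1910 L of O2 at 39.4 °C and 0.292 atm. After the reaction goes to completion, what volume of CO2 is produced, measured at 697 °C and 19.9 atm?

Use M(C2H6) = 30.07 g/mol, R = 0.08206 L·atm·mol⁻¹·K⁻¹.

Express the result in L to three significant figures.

19.4 L

n(C2H6) = 72.8 / 30.07 = 2.421 mol
n(O2) = PV/RT = (0.292 × 1910) / (0.08206 × 312.55) = 21.75 mol
For 2.421 mol C2H6, stoichiometry requires (7/2) × 2.421 = 8.473 mol O2; 21.75 mol is available, so C2H6 is limiting.
n(CO2) = (4/2) × 2.421 = 4.842 mol
V(CO2) = nRT/P = 4.842 × 0.08206 × 970.15 / 19.9 = 19.37 L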